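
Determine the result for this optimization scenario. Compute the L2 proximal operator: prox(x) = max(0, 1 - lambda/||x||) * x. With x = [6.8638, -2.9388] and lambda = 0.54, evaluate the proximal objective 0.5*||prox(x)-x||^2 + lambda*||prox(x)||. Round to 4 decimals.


Step 1: Compute ||x||.
||x|| = 7.4665
Step 2: Compute scaling factor.
scale = max(0, 1 - 0.54/7.4665) = 0.9277
Step 3: prox(x) = [6.3674, -2.7263]
||prox(x)|| = 6.9265
Step 4: Proximal objective.
0.5*||prox-x||^2 = 0.1458
lambda*||prox|| = 3.7403
Total = 3.8861


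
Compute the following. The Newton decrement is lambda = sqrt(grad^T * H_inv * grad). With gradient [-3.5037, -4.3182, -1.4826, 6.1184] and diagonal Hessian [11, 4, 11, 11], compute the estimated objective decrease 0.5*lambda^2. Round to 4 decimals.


Step 1: H is diagonal, so H^(-1) * g = [-0.3185, -1.0796, -0.1348, 0.5562].
Step 2: g^T H^(-1) g = sum_i g_i^2 / H_ii
  = (-3.5037)^2/11 + (-4.3182)^2/4 + (-1.4826)^2/11 + (6.1184)^2/11
  = 1.116 + 4.6617 + 0.1998 + 3.4032 = 9.3807
Step 3: Objective decrease = 0.5 * g^T H^(-1) g = 4.6903


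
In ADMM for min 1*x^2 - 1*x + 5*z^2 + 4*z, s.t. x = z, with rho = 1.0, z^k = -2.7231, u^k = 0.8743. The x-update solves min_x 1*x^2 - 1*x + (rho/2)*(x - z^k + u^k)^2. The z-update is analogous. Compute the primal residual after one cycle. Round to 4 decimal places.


ADMM iteration with rho = 1.0, z^k = -2.7231, u^k = 0.8743
Step 1: x-update.
Minimize 1*x^2 - 1*x + (1.0/2)*(x + 2.7231 + 0.8743)^2
FOC: (2*1 + 1.0)*x = 1 + 1.0*(-2.7231 - 0.8743)
x^{k+1} = -0.8658
Step 2: z-update.
Minimize 5*z^2 + 4*z + (1.0/2)*(-0.8658 - z + 0.8743)^2
FOC: (2*5 + 1.0)*z = -4 + 1.0*(-0.8658 + 0.8743)
z^{k+1} = -0.3629
Step 3: u-update.
u^{k+1} = 0.8743 - 0.8658 + 0.3629 = 0.3714
Step 4: Primal residual = |-0.8658 + 0.3629| = 0.5029


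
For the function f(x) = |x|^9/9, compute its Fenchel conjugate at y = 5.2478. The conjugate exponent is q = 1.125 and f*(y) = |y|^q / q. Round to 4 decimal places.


The conjugate exponent q satisfies 1/p + 1/q = 1.
p = 9, so q = 9/(9 - 1) = 1.125
|y|^q = 5.2478^1.125 = 6.4562
f*(5.2478) = 6.4562 / 1.125 = 5.7388


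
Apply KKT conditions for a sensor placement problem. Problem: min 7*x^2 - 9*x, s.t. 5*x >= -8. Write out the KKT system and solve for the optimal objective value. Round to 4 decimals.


Step 1: Try lambda = 0 (constraint inactive).
Stationarity: 2*7*x - 9 = 0
x* = 9/(2*7) = 9/14 = 0.6429 (rounded; the exact value 9/14 is used below)
Check constraint: 5*0.6429 = 3.2145 >= -8 -- satisfied.
Step 2: Compute optimal value.
f(x*) = 7*(9/14)^2 - 9*(9/14) = -2.8929


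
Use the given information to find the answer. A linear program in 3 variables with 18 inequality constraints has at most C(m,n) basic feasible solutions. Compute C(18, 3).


Each vertex corresponds to some choice of n active constraints out of m, so the number of vertices is at most C(m, n) = m! / (n!(m-n)!).
m = 18, n = 3
Numerator: 18 * 17 * 16
Denominator: 3! = 6
C(18, 3) = 816


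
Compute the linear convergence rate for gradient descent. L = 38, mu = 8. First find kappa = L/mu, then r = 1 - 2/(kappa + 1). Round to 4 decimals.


Step 1: Compute the condition number.
kappa = L/mu = 38/8 = 4.75
Step 2: Compute the convergence rate.
r = 1 - 2/(kappa + 1) = 1 - 2*mu/(L + mu) = (L - mu)/(L + mu) = 30/46 = 0.6522


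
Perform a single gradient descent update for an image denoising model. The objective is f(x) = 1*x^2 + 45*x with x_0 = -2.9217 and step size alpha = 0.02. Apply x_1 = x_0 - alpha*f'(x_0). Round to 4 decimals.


We compute the gradient at x_0 and apply the update.
f'(x) = 2*x + 45
f'(-2.9217) = 2*-2.9217 + 45 = 39.1566
x_1 = -2.9217 - 0.02*39.1566 = -3.7048


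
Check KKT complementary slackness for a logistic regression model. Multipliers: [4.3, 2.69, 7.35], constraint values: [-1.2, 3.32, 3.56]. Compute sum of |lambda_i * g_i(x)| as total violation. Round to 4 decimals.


KKT complementary slackness check:
lambda_1 * g_1 = 4.3 * -1.2 = -5.16
lambda_2 * g_2 = 2.69 * 3.32 = 8.9308
lambda_3 * g_3 = 7.35 * 3.56 = 26.166
Total violation = 5.16 + 8.9308 + 26.166 = 40.2568


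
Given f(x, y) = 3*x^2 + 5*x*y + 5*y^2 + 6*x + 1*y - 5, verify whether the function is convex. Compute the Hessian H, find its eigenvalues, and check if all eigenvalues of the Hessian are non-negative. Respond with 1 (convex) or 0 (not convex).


The Hessian of f(x,y) = 3*x^2 + 5*x*y + 5*y^2 + 6*x + 1*y - 5 is:
H = [[6, 5], [5, 10]]
Trace = 6 + 10 = 16
Determinant = 6*10 - (5)^2 = 35
Discriminant = (16)^2 - 4*35 = 116.0
Eigenvalues: lambda_1 = 2.6148, lambda_2 = 13.3852
The function is convex.

1


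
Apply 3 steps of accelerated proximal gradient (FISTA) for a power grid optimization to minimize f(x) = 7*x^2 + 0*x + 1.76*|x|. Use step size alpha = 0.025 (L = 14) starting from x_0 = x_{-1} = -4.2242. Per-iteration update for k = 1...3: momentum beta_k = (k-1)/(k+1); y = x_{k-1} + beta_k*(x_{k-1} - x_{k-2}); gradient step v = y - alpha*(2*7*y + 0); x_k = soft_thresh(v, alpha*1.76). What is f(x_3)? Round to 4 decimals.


FISTA on f(x) = 7*x^2 + 0*x + 1.76*|x|
L = 14, alpha = 0.025
Iteration 1: beta = 0.0, y = -4.2242 + 0.0*(-4.2242 + 4.2242) = -4.2242
  grad(y) = -59.1388, v = y - alpha*grad = -2.7457
  prox(v) = soft_thresh(-2.7457, 0.044) = -2.7017
Iteration 2: beta = 0.3333, y = -2.7017 + 0.3333*(-2.7017 + 4.2242) = -2.1942
  grad(y) = -30.7194, v = y - alpha*grad = -1.4263
  prox(v) = soft_thresh(-1.4263, 0.044) = -1.3823
Iteration 3: beta = 0.5, y = -1.3823 + 0.5*(-1.3823 + 2.7017) = -0.7225
  grad(y) = -10.1153, v = y - alpha*grad = -0.4696
  prox(v) = soft_thresh(-0.4696, 0.044) = -0.4256
f(x_3) = 7*(-0.4256)^2 + 0*(-0.4256) + 1.76*|-0.4256| = 2.0173


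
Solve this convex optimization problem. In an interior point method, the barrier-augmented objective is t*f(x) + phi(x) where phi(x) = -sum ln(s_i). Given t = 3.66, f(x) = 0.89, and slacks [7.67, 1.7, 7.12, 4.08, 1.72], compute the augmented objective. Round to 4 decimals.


Step 1: Compute log-barrier.
ln values: [2.0373, 0.5306, 1.9629, 1.4061, 0.5423]
phi = -(2.0373 + 0.5306 + 1.9629 + 1.4061 + 0.5423) = -6.4793
Step 2: Compute augmented objective.
t*f(x) = 3.66*0.89 = 3.2574
Total = 3.2574 - 6.4793 = -3.2219


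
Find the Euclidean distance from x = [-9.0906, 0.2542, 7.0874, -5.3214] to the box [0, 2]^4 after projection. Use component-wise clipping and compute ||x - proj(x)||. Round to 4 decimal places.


Project each component onto [0, 2].
clip(-9.0906) = 0.0, clip(0.2542) = 0.2542, clip(7.0874) = 2.0, clip(-5.3214) = 0.0
Projection = [0.0, 0.2542, 2.0, 0.0]
Squared diffs: [82.639, 0.0, 25.8816, 28.3173]
Distance = sqrt(136.8379) = 11.6978


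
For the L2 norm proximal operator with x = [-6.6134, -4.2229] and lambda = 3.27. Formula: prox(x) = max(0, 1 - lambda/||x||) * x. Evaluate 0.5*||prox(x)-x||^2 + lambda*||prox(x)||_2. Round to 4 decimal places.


Step 1: Compute ||x||.
||x|| = 7.8467
Step 2: Compute scaling factor.
scale = max(0, 1 - 3.27/7.8467) = 0.5833
Step 3: prox(x) = [-3.8573, -2.4631]
||prox(x)|| = 4.5767
Step 4: Proximal objective.
0.5*||prox-x||^2 = 5.3465
lambda*||prox|| = 14.9658
Total = 20.3121


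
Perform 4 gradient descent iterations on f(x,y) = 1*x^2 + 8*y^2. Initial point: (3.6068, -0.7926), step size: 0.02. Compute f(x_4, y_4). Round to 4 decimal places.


Gradient descent on f(x,y) = 1*x^2 + 8*y^2.
Starting point: (3.6068, -0.7926), alpha = 0.02
Step 1: grad_x = 2*1*3.6068 = 7.2136, grad_y = 2*8*-0.7926 = -12.6816
  x_1 = 3.6068 - 0.02*7.2136 = 3.4625
  y_1 = -0.7926 - 0.02*-12.6816 = -0.539
Step 2: grad_x = 2*1*3.4625 = 6.9251, grad_y = 2*8*-0.539 = -8.6235
  x_2 = 3.4625 - 0.02*6.9251 = 3.324
  y_2 = -0.539 - 0.02*-8.6235 = -0.3665
Step 3: grad_x = 2*1*3.324 = 6.6481, grad_y = 2*8*-0.3665 = -5.864
  x_3 = 3.324 - 0.02*6.6481 = 3.1911
  y_3 = -0.3665 - 0.02*-5.864 = -0.2492
Step 4: grad_x = 2*1*3.1911 = 6.3821, grad_y = 2*8*-0.2492 = -3.9875
  x_4 = 3.1911 - 0.02*6.3821 = 3.0634
  y_4 = -0.2492 - 0.02*-3.9875 = -0.1695
f(3.0634, -0.1695) = 1*3.0634^2 + 8*(-0.1695)^2 = 9.6143


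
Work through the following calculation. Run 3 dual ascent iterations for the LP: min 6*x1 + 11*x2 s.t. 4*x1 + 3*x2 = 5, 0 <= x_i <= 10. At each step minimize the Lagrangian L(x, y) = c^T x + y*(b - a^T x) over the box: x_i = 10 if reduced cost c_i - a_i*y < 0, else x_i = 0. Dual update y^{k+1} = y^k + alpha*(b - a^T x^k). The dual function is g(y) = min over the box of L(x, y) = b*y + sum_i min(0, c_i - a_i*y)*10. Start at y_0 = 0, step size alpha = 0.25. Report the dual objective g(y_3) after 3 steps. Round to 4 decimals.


Dual ascent for LP: min 6*x1 + 11*x2, 4*x1 + 3*x2 = 5, 0 <= x_i <= 10
Step 1: y^k = 0.0, reduced costs: (6.0, 11.0)
  x^k = (0.0, 0.0), subgradient = b - a^T x = 5.0
  y^{k+1} = 0.0 + 0.25*5.0 = 1.25
Step 2: y^k = 1.25, reduced costs: (1.0, 7.25)
  x^k = (0.0, 0.0), subgradient = b - a^T x = 5.0
  y^{k+1} = 1.25 + 0.25*5.0 = 2.5
Step 3: y^k = 2.5, reduced costs: (-4.0, 3.5)
  x^k = (10.0, 0.0), subgradient = b - a^T x = -35.0
  y^{k+1} = 2.5 + 0.25*-35.0 = -6.25
Dual objective at y_3 = -6.25: reduced costs (31.0, 29.75), box minimizer x = (0.0, 0.0)
g(y_3) = b*y + (c1 - a1*y)*x1 + (c2 - a2*y)*x2 = 5*(-6.25) + 31.0*0.0 + 29.75*0.0 = -31.25 + 0.0 + 0.0 = -31.25


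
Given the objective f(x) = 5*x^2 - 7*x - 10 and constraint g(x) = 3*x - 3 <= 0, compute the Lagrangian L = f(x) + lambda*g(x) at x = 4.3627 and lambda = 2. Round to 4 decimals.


Step 1: Evaluate f(x).
f(4.3627) = 5*4.3627^2 - 7*4.3627 - 10 = 54.6269
Step 2: Evaluate g(x).
g(4.3627) = 3*4.3627 - 3 = 10.0881
Step 3: Compute Lagrangian.
L = 54.6269 + 2*10.0881 = 74.8031


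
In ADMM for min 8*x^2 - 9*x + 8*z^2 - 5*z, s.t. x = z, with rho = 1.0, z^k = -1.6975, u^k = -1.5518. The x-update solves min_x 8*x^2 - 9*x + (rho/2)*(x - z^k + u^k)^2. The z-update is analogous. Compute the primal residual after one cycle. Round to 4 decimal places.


ADMM iteration with rho = 1.0, z^k = -1.6975, u^k = -1.5518
Step 1: x-update.
Minimize 8*x^2 - 9*x + (1.0/2)*(x + 1.6975 - 1.5518)^2
FOC: (2*8 + 1.0)*x = 9 + 1.0*(-1.6975 + 1.5518)
x^{k+1} = 0.5208
Step 2: z-update.
Minimize 8*z^2 - 5*z + (1.0/2)*(0.5208 - z - 1.5518)^2
FOC: (2*8 + 1.0)*z = 5 + 1.0*(0.5208 - 1.5518)
z^{k+1} = 0.2335
Step 3: u-update.
u^{k+1} = -1.5518 + 0.5208 - 0.2335 = -1.2644
Step 4: Primal residual = |0.5208 - 0.2335| = 0.2874


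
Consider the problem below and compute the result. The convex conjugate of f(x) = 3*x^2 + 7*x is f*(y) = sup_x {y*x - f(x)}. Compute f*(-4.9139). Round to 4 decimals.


f*(y) = sup_x {y*x - a*x^2 - b*x} = sup_x {(y-b)*x - a*x^2}
FOC: (y - b) - 2a*x = 0 => x* = (y - b)/(2a)
x* = (-4.9139 - 7)/(2*3) = -1.9857
f*(-4.9139) = (y-b)^2/(4a) = (-4.9139 - 7)^2/(4*3)
= 141.941/12 = 11.8284


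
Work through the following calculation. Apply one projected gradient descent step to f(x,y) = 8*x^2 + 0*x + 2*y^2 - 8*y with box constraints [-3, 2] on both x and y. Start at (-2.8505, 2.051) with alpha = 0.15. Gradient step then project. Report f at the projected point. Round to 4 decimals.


Step 1: Compute gradient at (-2.8505, 2.051).
grad_x = 2*8*-2.8505 + 0 = -45.608
grad_y = 2*2*2.051 - 8 = 0.204
Step 2: Gradient step.
x_raw = -2.8505 - 0.15*-45.608 = 3.9907
y_raw = 2.051 - 0.15*0.204 = 2.0204
Step 3: Project onto [-3, 2].
x_proj = clip(3.9907) = 2.0
y_proj = clip(2.0204) = 2.0
Step 4: Evaluate f.
f(2.0, 2.0) = 24.0


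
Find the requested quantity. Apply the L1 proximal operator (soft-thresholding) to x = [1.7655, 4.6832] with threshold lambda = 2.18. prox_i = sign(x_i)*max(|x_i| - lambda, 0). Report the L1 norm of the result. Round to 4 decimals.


Soft-thresholding with lambda = 2.18:
prox(1.7655) = sign(1.7655)*max(|1.7655| - 2.18, 0) = 0.0
prox(4.6832) = sign(4.6832)*max(|4.6832| - 2.18, 0) = 2.5032
prox(x) = [0.0, 2.5032]
||prox(x)||_1 = 0.0 + 2.5032 = 2.5032


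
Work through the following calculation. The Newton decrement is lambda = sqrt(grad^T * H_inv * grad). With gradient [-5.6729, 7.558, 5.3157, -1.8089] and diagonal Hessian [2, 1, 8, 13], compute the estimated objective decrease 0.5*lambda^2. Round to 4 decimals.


Step 1: H is diagonal, so H^(-1) * g = [-2.8365, 7.558, 0.6645, -0.1391].
Step 2: g^T H^(-1) g = sum_i g_i^2 / H_ii
  = (-5.6729)^2/2 + (7.558)^2/1 + (5.3157)^2/8 + (-1.8089)^2/13
  = 16.0909 + 57.1234 + 3.5321 + 0.2517 = 76.998
Step 3: Objective decrease = 0.5 * g^T H^(-1) g = 38.499


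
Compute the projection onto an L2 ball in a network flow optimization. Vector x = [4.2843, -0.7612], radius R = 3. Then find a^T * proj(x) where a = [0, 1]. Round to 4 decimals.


Step 1: Compute ||x|| (intermediates to 6 decimals).
||x|| = sqrt(4.2843^2 + (-0.7612)^2) = 4.351397
Step 2: Project.
Since ||x|| > R, scale = R/||x|| = 3/4.351397 = 0.689434, proj(x) = scale * x
proj(x) = [2.953742, -0.524797]
Step 3: Dot product.
a^T * proj(x) = 0*2.953742 + 1*(-0.524797) = -0.5248


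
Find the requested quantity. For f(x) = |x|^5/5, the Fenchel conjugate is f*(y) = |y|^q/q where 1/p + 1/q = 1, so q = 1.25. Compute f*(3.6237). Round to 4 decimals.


The conjugate exponent q satisfies 1/p + 1/q = 1.
p = 5, so q = 5/(5 - 1) = 1.25
|y|^q = 3.6237^1.25 = 4.9997
f*(3.6237) = 4.9997 / 1.25 = 3.9997


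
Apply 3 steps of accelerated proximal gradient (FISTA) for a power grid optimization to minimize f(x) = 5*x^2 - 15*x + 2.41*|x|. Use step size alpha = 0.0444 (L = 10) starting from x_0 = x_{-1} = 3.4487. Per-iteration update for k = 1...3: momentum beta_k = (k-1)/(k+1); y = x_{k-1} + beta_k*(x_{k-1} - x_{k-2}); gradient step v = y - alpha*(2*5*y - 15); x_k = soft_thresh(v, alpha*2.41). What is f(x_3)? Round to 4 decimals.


FISTA on f(x) = 5*x^2 - 15*x + 2.41*|x|
L = 10, alpha = 0.0444
Iteration 1: beta = 0.0, y = 3.4487 + 0.0*(3.4487 - 3.4487) = 3.4487
  grad(y) = 19.487, v = y - alpha*grad = 2.5835
  prox(v) = soft_thresh(2.5835, 0.107) = 2.4765
Iteration 2: beta = 0.3333, y = 2.4765 + 0.3333*(2.4765 - 3.4487) = 2.1524
  grad(y) = 6.524, v = y - alpha*grad = 1.8627
  prox(v) = soft_thresh(1.8627, 0.107) = 1.7557
Iteration 3: beta = 0.5, y = 1.7557 + 0.5*(1.7557 - 2.4765) = 1.3954
  grad(y) = -1.0464, v = y - alpha*grad = 1.4418
  prox(v) = soft_thresh(1.4418, 0.107) = 1.3348
f(x_3) = 5*1.3348^2 - 15*1.3348 + 2.41*|1.3348| = -7.8967


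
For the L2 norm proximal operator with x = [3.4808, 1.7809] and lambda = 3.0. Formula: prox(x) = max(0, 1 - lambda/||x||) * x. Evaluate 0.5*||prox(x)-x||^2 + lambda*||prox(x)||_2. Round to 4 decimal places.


Step 1: Compute ||x||.
||x|| = 3.9099
Step 2: Compute scaling factor.
scale = max(0, 1 - 3.0/3.9099) = 0.2327
Step 3: prox(x) = [0.8101, 0.4145]
||prox(x)|| = 0.9099
Step 4: Proximal objective.
0.5*||prox-x||^2 = 4.5
lambda*||prox|| = 2.7297
Total = 7.2298


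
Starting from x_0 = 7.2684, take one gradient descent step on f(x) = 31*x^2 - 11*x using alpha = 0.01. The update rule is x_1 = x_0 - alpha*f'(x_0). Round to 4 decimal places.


We compute the gradient at x_0 and apply the update.
f'(x) = 62*x - 11
f'(7.2684) = 62*7.2684 - 11 = 439.6408
x_1 = 7.2684 - 0.01*439.6408 = 2.872


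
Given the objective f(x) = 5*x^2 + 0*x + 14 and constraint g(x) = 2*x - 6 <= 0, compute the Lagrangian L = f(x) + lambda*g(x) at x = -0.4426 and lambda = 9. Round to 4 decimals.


Step 1: Evaluate f(x).
f(-0.4426) = 5*(-0.4426)^2 + 0*(-0.4426) + 14 = 14.9795
Step 2: Evaluate g(x).
g(-0.4426) = 2*-0.4426 - 6 = -6.8852
Step 3: Compute Lagrangian.
L = 14.9795 + 9*-6.8852 = -46.9873


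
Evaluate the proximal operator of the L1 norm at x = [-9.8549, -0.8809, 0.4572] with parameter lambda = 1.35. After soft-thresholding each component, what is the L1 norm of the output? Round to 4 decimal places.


Soft-thresholding with lambda = 1.35:
prox(-9.8549) = sign(-9.8549)*max(|-9.8549| - 1.35, 0) = -8.5049
prox(-0.8809) = sign(-0.8809)*max(|-0.8809| - 1.35, 0) = 0.0
prox(0.4572) = sign(0.4572)*max(|0.4572| - 1.35, 0) = 0.0
prox(x) = [-8.5049, 0.0, 0.0]
||prox(x)||_1 = 8.5049 + 0.0 + 0.0 = 8.5049


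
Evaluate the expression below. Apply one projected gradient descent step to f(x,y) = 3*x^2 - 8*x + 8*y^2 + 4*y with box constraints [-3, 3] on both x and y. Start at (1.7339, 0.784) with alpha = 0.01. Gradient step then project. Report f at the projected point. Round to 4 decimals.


Step 1: Compute gradient at (1.7339, 0.784).
grad_x = 2*3*1.7339 - 8 = 2.4034
grad_y = 2*8*0.784 + 4 = 16.544
Step 2: Gradient step.
x_raw = 1.7339 - 0.01*2.4034 = 1.7099
y_raw = 0.784 - 0.01*16.544 = 0.6186
Step 3: Project onto [-3, 3].
x_proj = clip(1.7099) = 1.7099
y_proj = clip(0.6186) = 0.6186
Step 4: Evaluate f.
f(1.7099, 0.6186) = 0.6272


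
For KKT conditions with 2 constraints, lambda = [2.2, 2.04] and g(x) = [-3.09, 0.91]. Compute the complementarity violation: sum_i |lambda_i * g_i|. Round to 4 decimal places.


KKT complementary slackness check:
lambda_1 * g_1 = 2.2 * -3.09 = -6.798
lambda_2 * g_2 = 2.04 * 0.91 = 1.8564
Total violation = 6.798 + 1.8564 = 8.6544


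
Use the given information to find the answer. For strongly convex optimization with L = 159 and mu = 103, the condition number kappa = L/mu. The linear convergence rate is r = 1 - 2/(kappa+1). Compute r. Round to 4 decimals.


Step 1: Compute the condition number.
kappa = L/mu = 159/103 = 1.5437
Step 2: Compute the convergence rate.
r = 1 - 2/(kappa + 1) = 1 - 2*mu/(L + mu) = (L - mu)/(L + mu) = 56/262 = 0.2137


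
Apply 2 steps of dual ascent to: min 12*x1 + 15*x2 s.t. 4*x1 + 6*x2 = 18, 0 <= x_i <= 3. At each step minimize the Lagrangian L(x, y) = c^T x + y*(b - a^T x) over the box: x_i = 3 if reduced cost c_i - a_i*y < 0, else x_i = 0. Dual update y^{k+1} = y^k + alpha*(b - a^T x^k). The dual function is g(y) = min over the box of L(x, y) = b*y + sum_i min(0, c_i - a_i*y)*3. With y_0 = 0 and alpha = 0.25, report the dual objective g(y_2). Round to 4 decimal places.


Dual ascent for LP: min 12*x1 + 15*x2, 4*x1 + 6*x2 = 18, 0 <= x_i <= 3
Step 1: y^k = 0.0, reduced costs: (12.0, 15.0)
  x^k = (0.0, 0.0), subgradient = b - a^T x = 18.0
  y^{k+1} = 0.0 + 0.25*18.0 = 4.5
Step 2: y^k = 4.5, reduced costs: (-6.0, -12.0)
  x^k = (3.0, 3.0), subgradient = b - a^T x = -12.0
  y^{k+1} = 4.5 + 0.25*-12.0 = 1.5
Dual objective at y_2 = 1.5: reduced costs (6.0, 6.0), box minimizer x = (0.0, 0.0)
g(y_2) = b*y + (c1 - a1*y)*x1 + (c2 - a2*y)*x2 = 18*1.5 + 6.0*0.0 + 6.0*0.0 = 27.0 + 0.0 + 0.0 = 27.0


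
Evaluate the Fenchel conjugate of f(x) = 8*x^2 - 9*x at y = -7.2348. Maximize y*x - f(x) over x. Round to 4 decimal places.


f*(y) = sup_x {y*x - a*x^2 - b*x} = sup_x {(y-b)*x - a*x^2}
FOC: (y - b) - 2a*x = 0 => x* = (y - b)/(2a)
x* = (-7.2348 + 9)/(2*8) = 0.1103
f*(-7.2348) = (y-b)^2/(4a) = (-7.2348 + 9)^2/(4*8)
= 3.1159/32 = 0.0974


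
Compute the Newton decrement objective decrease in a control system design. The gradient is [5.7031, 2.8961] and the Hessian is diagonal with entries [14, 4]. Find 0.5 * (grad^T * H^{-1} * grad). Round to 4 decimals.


Step 1: H is diagonal, so H^(-1) * g = [0.4074, 0.724].
Step 2: g^T H^(-1) g = sum_i g_i^2 / H_ii
  = (5.7031)^2/14 + (2.8961)^2/4
  = 2.3232 + 2.0968 = 4.4201
Step 3: Objective decrease = 0.5 * g^T H^(-1) g = 2.21


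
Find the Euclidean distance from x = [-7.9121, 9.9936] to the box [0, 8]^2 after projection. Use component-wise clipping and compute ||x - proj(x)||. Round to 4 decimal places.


Project each component onto [0, 8].
clip(-7.9121) = 0.0, clip(9.9936) = 8.0
Projection = [0.0, 8.0]
Squared diffs: [62.6013, 3.9744]
Distance = sqrt(66.5757) = 8.1594


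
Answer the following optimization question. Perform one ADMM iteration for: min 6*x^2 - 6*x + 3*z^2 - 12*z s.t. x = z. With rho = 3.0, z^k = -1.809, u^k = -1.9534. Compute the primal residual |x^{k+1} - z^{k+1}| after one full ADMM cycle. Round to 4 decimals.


ADMM iteration with rho = 3.0, z^k = -1.809, u^k = -1.9534
Step 1: x-update.
Minimize 6*x^2 - 6*x + (3.0/2)*(x + 1.809 - 1.9534)^2
FOC: (2*6 + 3.0)*x = 6 + 3.0*(-1.809 + 1.9534)
x^{k+1} = 0.4289
Step 2: z-update.
Minimize 3*z^2 - 12*z + (3.0/2)*(0.4289 - z - 1.9534)^2
FOC: (2*3 + 3.0)*z = 12 + 3.0*(0.4289 - 1.9534)
z^{k+1} = 0.8252
Step 3: u-update.
u^{k+1} = -1.9534 + 0.4289 - 0.8252 = -2.3497
Step 4: Primal residual = |0.4289 - 0.8252| = 0.3963


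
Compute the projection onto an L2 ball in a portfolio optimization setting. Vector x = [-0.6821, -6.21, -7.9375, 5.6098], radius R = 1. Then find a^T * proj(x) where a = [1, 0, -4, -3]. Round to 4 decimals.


Step 1: Compute ||x|| (intermediates to 6 decimals).
||x|| = sqrt((-0.6821)^2 + (-6.21)^2 + (-7.9375)^2 + 5.6098^2) = 11.554355
Step 2: Project.
Since ||x|| > R, scale = R/||x|| = 1/11.554355 = 0.086547, proj(x) = scale * x
proj(x) = [-0.059034, -0.537457, -0.686967, 0.485511]
Step 3: Dot product.
a^T * proj(x) = 1*(-0.059034) + 0*(-0.537457) - 4*(-0.686967) - 3*0.485511 = 1.2323


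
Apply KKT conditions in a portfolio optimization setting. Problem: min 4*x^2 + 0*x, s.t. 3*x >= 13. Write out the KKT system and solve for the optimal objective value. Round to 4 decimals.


Step 1: Try lambda = 0 (constraint inactive).
x_unc = 0/(2*4) = 0.0
Check: 3*0.0 = 0.0 < 13 -- violated!
Step 2: Constraint must be active: 3*x = 13
x* = 13/3 = 4.3333 (rounded; the exact value 13/3 is used below)
lambda = (2*4*(13/3) + 0)/3 = 11.5556
Step 3: Compute optimal value.
f(x*) = 4*(13/3)^2 + 0*(13/3) = 75.1111


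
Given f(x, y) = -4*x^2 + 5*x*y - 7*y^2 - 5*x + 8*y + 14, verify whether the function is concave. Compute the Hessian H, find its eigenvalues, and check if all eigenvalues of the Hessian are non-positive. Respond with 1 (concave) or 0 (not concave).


The Hessian of f(x,y) = -4*x^2 + 5*x*y - 7*y^2 - 5*x + 8*y + 14 is:
H = [[-8, 5], [5, -14]]
Trace = -8 - 14 = -22
Determinant = -8*-14 - (5)^2 = 87
Discriminant = (-22)^2 - 4*87 = 136.0
Eigenvalues: lambda_1 = -16.831, lambda_2 = -5.169
The function is concave.

1


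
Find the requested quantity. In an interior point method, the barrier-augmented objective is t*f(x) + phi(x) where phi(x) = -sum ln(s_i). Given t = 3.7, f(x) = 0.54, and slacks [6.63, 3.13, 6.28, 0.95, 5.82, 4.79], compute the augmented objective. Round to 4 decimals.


Step 1: Compute log-barrier.
ln values: [1.8916, 1.141, 1.8374, -0.0513, 1.7613, 1.5665]
phi = -(1.8916 + 1.141 + 1.8374 - 0.0513 + 1.7613 + 1.5665) = -8.1465
Step 2: Compute augmented objective.
t*f(x) = 3.7*0.54 = 1.998
Total = 1.998 - 8.1465 = -6.1485


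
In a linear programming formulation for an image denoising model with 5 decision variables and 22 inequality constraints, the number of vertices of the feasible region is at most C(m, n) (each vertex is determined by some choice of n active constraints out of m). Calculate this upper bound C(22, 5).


Each vertex corresponds to some choice of n active constraints out of m, so the number of vertices is at most C(m, n) = m! / (n!(m-n)!).
m = 22, n = 5
Numerator: 22 * 21 * 20 * 19 * 18
Denominator: 5! = 120
C(22, 5) = 26334


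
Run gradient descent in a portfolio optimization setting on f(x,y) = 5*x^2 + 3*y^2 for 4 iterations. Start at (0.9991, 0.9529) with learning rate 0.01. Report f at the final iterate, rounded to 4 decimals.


Gradient descent on f(x,y) = 5*x^2 + 3*y^2.
Starting point: (0.9991, 0.9529), alpha = 0.01
Step 1: grad_x = 2*5*0.9991 = 9.991, grad_y = 2*3*0.9529 = 5.7174
  x_1 = 0.9991 - 0.01*9.991 = 0.8992
  y_1 = 0.9529 - 0.01*5.7174 = 0.8957
Step 2: grad_x = 2*5*0.8992 = 8.9919, grad_y = 2*3*0.8957 = 5.3744
  x_2 = 0.8992 - 0.01*8.9919 = 0.8093
  y_2 = 0.8957 - 0.01*5.3744 = 0.842
Step 3: grad_x = 2*5*0.8093 = 8.0927, grad_y = 2*3*0.842 = 5.0519
  x_3 = 0.8093 - 0.01*8.0927 = 0.7283
  y_3 = 0.842 - 0.01*5.0519 = 0.7915
Step 4: grad_x = 2*5*0.7283 = 7.2834, grad_y = 2*3*0.7915 = 4.7488
  x_4 = 0.7283 - 0.01*7.2834 = 0.6555
  y_4 = 0.7915 - 0.01*4.7488 = 0.744
f(0.6555, 0.744) = 5*0.6555^2 + 3*0.744^2 = 3.809


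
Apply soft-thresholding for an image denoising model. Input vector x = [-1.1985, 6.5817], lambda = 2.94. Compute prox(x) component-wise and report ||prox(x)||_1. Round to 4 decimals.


Soft-thresholding with lambda = 2.94:
prox(-1.1985) = sign(-1.1985)*max(|-1.1985| - 2.94, 0) = 0.0
prox(6.5817) = sign(6.5817)*max(|6.5817| - 2.94, 0) = 3.6417
prox(x) = [0.0, 3.6417]
||prox(x)||_1 = 0.0 + 3.6417 = 3.6417


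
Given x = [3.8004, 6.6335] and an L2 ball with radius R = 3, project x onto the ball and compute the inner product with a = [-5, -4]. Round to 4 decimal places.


Step 1: Compute ||x|| (intermediates to 6 decimals).
||x|| = sqrt(3.8004^2 + 6.6335^2) = 7.645022
Step 2: Project.
Since ||x|| > R, scale = R/||x|| = 3/7.645022 = 0.392412, proj(x) = scale * x
proj(x) = [1.491323, 2.603065]
Step 3: Dot product.
a^T * proj(x) = -5*1.491323 - 4*2.603065 = -17.8689


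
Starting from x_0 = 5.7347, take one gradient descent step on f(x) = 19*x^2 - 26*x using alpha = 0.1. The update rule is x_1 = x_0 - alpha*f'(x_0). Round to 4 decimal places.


We compute the gradient at x_0 and apply the update.
f'(x) = 38*x - 26
f'(5.7347) = 38*5.7347 - 26 = 191.9186
x_1 = 5.7347 - 0.1*191.9186 = -13.4572


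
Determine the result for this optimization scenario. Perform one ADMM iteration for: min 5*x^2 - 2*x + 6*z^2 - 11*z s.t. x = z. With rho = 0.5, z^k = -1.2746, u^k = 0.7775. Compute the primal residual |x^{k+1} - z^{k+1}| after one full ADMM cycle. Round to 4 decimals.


ADMM iteration with rho = 0.5, z^k = -1.2746, u^k = 0.7775
Step 1: x-update.
Minimize 5*x^2 - 2*x + (0.5/2)*(x + 1.2746 + 0.7775)^2
FOC: (2*5 + 0.5)*x = 2 + 0.5*(-1.2746 - 0.7775)
x^{k+1} = 0.0928
Step 2: z-update.
Minimize 6*z^2 - 11*z + (0.5/2)*(0.0928 - z + 0.7775)^2
FOC: (2*6 + 0.5)*z = 11 + 0.5*(0.0928 + 0.7775)
z^{k+1} = 0.9148
Step 3: u-update.
u^{k+1} = 0.7775 + 0.0928 - 0.9148 = -0.0446
Step 4: Primal residual = |0.0928 - 0.9148| = 0.8221


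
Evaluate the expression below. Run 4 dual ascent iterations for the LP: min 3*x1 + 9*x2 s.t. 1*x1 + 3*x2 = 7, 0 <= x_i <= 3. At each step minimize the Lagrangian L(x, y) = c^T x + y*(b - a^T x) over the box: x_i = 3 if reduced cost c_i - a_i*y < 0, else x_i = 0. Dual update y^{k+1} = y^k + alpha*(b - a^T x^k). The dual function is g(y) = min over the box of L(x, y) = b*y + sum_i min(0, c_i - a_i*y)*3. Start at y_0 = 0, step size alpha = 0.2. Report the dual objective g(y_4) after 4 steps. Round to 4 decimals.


Dual ascent for LP: min 3*x1 + 9*x2, 1*x1 + 3*x2 = 7, 0 <= x_i <= 3
Step 1: y^k = 0.0, reduced costs: (3.0, 9.0)
  x^k = (0.0, 0.0), subgradient = b - a^T x = 7.0
  y^{k+1} = 0.0 + 0.2*7.0 = 1.4
Step 2: y^k = 1.4, reduced costs: (1.6, 4.8)
  x^k = (0.0, 0.0), subgradient = b - a^T x = 7.0
  y^{k+1} = 1.4 + 0.2*7.0 = 2.8
Step 3: y^k = 2.8, reduced costs: (0.2, 0.6)
  x^k = (0.0, 0.0), subgradient = b - a^T x = 7.0
  y^{k+1} = 2.8 + 0.2*7.0 = 4.2
Step 4: y^k = 4.2, reduced costs: (-1.2, -3.6)
  x^k = (3.0, 3.0), subgradient = b - a^T x = -5.0
  y^{k+1} = 4.2 + 0.2*-5.0 = 3.2
Dual objective at y_4 = 3.2: reduced costs (-0.2, -0.6), box minimizer x = (3.0, 3.0)
g(y_4) = b*y + (c1 - a1*y)*x1 + (c2 - a2*y)*x2 = 7*3.2 + (-0.2)*3.0 + (-0.6)*3.0 = 22.4 - 0.6 - 1.8 = 20.0


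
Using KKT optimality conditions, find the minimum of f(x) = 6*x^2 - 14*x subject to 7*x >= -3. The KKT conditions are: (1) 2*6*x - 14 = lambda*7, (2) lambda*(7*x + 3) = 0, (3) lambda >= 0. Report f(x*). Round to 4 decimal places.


Step 1: Try lambda = 0 (constraint inactive).
Stationarity: 2*6*x - 14 = 0
x* = 14/(2*6) = 7/6 = 1.1667 (rounded; the exact value 7/6 is used below)
Check constraint: 7*1.1667 = 8.1669 >= -3 -- satisfied.
Step 2: Compute optimal value.
f(x*) = 6*(7/6)^2 - 14*(7/6) = -8.1667


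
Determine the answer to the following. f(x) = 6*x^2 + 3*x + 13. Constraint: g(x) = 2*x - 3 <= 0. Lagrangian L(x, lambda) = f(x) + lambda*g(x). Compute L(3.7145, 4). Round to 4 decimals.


Step 1: Evaluate f(x).
f(3.7145) = 6*3.7145^2 + 3*3.7145 + 13 = 106.9286
Step 2: Evaluate g(x).
g(3.7145) = 2*3.7145 - 3 = 4.429
Step 3: Compute Lagrangian.
L = 106.9286 + 4*4.429 = 124.6446


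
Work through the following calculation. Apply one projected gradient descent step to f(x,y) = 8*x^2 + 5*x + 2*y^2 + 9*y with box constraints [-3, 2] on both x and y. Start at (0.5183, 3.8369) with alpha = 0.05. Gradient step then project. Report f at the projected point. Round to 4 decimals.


Step 1: Compute gradient at (0.5183, 3.8369).
grad_x = 2*8*0.5183 + 5 = 13.2928
grad_y = 2*2*3.8369 + 9 = 24.3476
Step 2: Gradient step.
x_raw = 0.5183 - 0.05*13.2928 = -0.1463
y_raw = 3.8369 - 0.05*24.3476 = 2.6195
Step 3: Project onto [-3, 2].
x_proj = clip(-0.1463) = -0.1463
y_proj = clip(2.6195) = 2.0
Step 4: Evaluate f.
f(-0.1463, 2.0) = 25.4396


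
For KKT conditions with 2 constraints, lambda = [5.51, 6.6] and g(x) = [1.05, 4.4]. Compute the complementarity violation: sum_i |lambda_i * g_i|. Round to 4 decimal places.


KKT complementary slackness check:
lambda_1 * g_1 = 5.51 * 1.05 = 5.7855
lambda_2 * g_2 = 6.6 * 4.4 = 29.04
Total violation = 5.7855 + 29.04 = 34.8255


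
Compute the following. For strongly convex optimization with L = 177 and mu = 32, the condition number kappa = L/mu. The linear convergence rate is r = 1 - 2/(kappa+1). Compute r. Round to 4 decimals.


Step 1: Compute the condition number.
kappa = L/mu = 177/32 = 5.5313
Step 2: Compute the convergence rate.
r = 1 - 2/(kappa + 1) = 1 - 2*mu/(L + mu) = (L - mu)/(L + mu) = 145/209 = 0.6938


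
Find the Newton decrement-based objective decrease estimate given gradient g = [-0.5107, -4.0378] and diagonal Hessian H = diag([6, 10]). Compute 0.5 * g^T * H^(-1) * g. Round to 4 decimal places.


Step 1: H is diagonal, so H^(-1) * g = [-0.0851, -0.4038].
Step 2: g^T H^(-1) g = sum_i g_i^2 / H_ii
  = (-0.5107)^2/6 + (-4.0378)^2/10
  = 0.0435 + 1.6304 = 1.6739
Step 3: Objective decrease = 0.5 * g^T H^(-1) g = 0.8369


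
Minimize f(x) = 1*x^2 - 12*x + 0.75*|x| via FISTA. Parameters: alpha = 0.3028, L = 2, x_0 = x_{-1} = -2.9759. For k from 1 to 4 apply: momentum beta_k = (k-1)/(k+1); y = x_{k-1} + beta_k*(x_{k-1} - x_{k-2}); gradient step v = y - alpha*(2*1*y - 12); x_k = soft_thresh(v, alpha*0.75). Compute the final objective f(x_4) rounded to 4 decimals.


FISTA on f(x) = 1*x^2 - 12*x + 0.75*|x|
L = 2, alpha = 0.3028
Iteration 1: beta = 0.0, y = -2.9759 + 0.0*(-2.9759 + 2.9759) = -2.9759
  grad(y) = -17.9518, v = y - alpha*grad = 2.4599
  prox(v) = soft_thresh(2.4599, 0.2271) = 2.2328
Iteration 2: beta = 0.3333, y = 2.2328 + 0.3333*(2.2328 + 2.9759) = 3.969
  grad(y) = -4.0619, v = y - alpha*grad = 5.199
  prox(v) = soft_thresh(5.199, 0.2271) = 4.9719
Iteration 3: beta = 0.5, y = 4.9719 + 0.5*(4.9719 - 2.2328) = 6.3414
  grad(y) = 0.6829, v = y - alpha*grad = 6.1347
  prox(v) = soft_thresh(6.1347, 0.2271) = 5.9076
Iteration 4: beta = 0.6, y = 5.9076 + 0.6*(5.9076 - 4.9719) = 6.469
  grad(y) = 0.9379, v = y - alpha*grad = 6.185
  prox(v) = soft_thresh(6.185, 0.2271) = 5.9579
f(x_4) = 1*5.9579^2 - 12*5.9579 + 0.75*|5.9579| = -31.5298


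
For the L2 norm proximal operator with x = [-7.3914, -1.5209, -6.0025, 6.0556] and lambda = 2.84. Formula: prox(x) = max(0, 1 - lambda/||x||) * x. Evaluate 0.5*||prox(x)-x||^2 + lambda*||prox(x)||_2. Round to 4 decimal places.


Step 1: Compute ||x||.
||x|| = 11.3862
Step 2: Compute scaling factor.
scale = max(0, 1 - 2.84/11.3862) = 0.7506
Step 3: prox(x) = [-5.5478, -1.1416, -4.5053, 4.5452]
||prox(x)|| = 8.5462
Step 4: Proximal objective.
0.5*||prox-x||^2 = 4.0328
lambda*||prox|| = 24.2712
Total = 28.3041


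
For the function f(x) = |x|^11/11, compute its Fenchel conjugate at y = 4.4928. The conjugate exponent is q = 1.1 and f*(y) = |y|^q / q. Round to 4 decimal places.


The conjugate exponent q satisfies 1/p + 1/q = 1.
p = 11, so q = 11/(11 - 1) = 1.1
|y|^q = 4.4928^1.1 = 5.2212
f*(4.4928) = 5.2212 / 1.1 = 4.7465


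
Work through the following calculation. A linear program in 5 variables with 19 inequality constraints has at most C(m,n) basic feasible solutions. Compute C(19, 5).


Each vertex corresponds to some choice of n active constraints out of m, so the number of vertices is at most C(m, n) = m! / (n!(m-n)!).
m = 19, n = 5
Numerator: 19 * 18 * 17 * 16 * 15
Denominator: 5! = 120
C(19, 5) = 11628


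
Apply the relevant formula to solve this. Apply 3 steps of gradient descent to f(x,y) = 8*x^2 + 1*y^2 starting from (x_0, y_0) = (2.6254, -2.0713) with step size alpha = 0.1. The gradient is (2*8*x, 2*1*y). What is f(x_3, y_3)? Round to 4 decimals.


Gradient descent on f(x,y) = 8*x^2 + 1*y^2.
Starting point: (2.6254, -2.0713), alpha = 0.1
Step 1: grad_x = 2*8*2.6254 = 42.0064, grad_y = 2*1*-2.0713 = -4.1426
  x_1 = 2.6254 - 0.1*42.0064 = -1.5752
  y_1 = -2.0713 - 0.1*-4.1426 = -1.657
Step 2: grad_x = 2*8*-1.5752 = -25.2038, grad_y = 2*1*-1.657 = -3.3141
  x_2 = -1.5752 - 0.1*-25.2038 = 0.9451
  y_2 = -1.657 - 0.1*-3.3141 = -1.3256
Step 3: grad_x = 2*8*0.9451 = 15.1223, grad_y = 2*1*-1.3256 = -2.6513
  x_3 = 0.9451 - 0.1*15.1223 = -0.5671
  y_3 = -1.3256 - 0.1*-2.6513 = -1.0605
f(-0.5671, -1.0605) = 8*(-0.5671)^2 + 1*(-1.0605)^2 = 3.6974


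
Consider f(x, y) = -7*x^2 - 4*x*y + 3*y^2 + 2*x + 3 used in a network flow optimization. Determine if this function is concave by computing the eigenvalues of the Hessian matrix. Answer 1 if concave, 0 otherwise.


The Hessian of f(x,y) = -7*x^2 - 4*x*y + 3*y^2 + 2*x + 3 is:
H = [[-14, -4], [-4, 6]]
Trace = -14 + 6 = -8
Determinant = -14*6 - (-4)^2 = -100
Discriminant = (-8)^2 - 4*-100 = 464.0
Eigenvalues: lambda_1 = -14.7703, lambda_2 = 6.7703
The function is not concave.

0


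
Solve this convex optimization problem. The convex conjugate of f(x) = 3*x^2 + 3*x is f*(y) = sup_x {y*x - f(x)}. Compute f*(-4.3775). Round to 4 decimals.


f*(y) = sup_x {y*x - a*x^2 - b*x} = sup_x {(y-b)*x - a*x^2}
FOC: (y - b) - 2a*x = 0 => x* = (y - b)/(2a)
x* = (-4.3775 - 3)/(2*3) = -1.2296
f*(-4.3775) = (y-b)^2/(4a) = (-4.3775 - 3)^2/(4*3)
= 54.4275/12 = 4.5356


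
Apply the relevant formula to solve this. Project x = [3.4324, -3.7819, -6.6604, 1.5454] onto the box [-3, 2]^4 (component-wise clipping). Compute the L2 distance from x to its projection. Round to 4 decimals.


Project each component onto [-3, 2].
clip(3.4324) = 2.0, clip(-3.7819) = -3.0, clip(-6.6604) = -3.0, clip(1.5454) = 1.5454
Projection = [2.0, -3.0, -3.0, 1.5454]
Squared diffs: [2.0518, 0.6114, 13.3985, 0.0]
Distance = sqrt(16.0617) = 4.0077


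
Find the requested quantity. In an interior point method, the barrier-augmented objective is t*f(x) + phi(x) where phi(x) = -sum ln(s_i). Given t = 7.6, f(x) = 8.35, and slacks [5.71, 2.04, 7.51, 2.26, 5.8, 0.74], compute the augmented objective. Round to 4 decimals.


Step 1: Compute log-barrier.
ln values: [1.7422, 0.7129, 2.0162, 0.8154, 1.7579, -0.3011]
phi = -(1.7422 + 0.7129 + 2.0162 + 0.8154 + 1.7579 - 0.3011) = -6.7435
Step 2: Compute augmented objective.
t*f(x) = 7.6*8.35 = 63.46
Total = 63.46 - 6.7435 = 56.7165


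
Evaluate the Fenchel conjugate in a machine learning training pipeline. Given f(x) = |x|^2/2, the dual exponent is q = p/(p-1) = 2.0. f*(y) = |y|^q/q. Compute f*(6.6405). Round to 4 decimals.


The conjugate exponent q satisfies 1/p + 1/q = 1.
p = 2, so q = 2/(2 - 1) = 2.0
|y|^q = 6.6405^2.0 = 44.0962
f*(6.6405) = 44.0962 / 2.0 = 22.0481


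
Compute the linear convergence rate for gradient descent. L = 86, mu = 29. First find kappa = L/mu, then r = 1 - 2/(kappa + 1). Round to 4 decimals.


Step 1: Compute the condition number.
kappa = L/mu = 86/29 = 2.9655
Step 2: Compute the convergence rate.
r = 1 - 2/(kappa + 1) = 1 - 2*mu/(L + mu) = (L - mu)/(L + mu) = 57/115 = 0.4957


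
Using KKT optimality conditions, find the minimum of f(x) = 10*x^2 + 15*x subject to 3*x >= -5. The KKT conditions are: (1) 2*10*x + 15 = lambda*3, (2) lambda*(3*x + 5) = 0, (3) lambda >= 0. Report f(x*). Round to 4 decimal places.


Step 1: Try lambda = 0 (constraint inactive).
Stationarity: 2*10*x + 15 = 0
x* = -15/(2*10) = -0.75
Check constraint: 3*-0.75 = -2.25 >= -5 -- satisfied.
Step 2: Compute optimal value.
f(x*) = 10*(-0.75)^2 + 15*(-0.75) = -5.625


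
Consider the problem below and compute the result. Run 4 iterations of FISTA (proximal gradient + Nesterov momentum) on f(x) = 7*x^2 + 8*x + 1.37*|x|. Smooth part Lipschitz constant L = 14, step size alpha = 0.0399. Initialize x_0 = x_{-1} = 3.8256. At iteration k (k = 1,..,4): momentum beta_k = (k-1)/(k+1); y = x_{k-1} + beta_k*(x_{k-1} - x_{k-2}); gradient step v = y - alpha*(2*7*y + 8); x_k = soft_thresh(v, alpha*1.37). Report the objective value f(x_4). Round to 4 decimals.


FISTA on f(x) = 7*x^2 + 8*x + 1.37*|x|
L = 14, alpha = 0.0399
Iteration 1: beta = 0.0, y = 3.8256 + 0.0*(3.8256 - 3.8256) = 3.8256
  grad(y) = 61.5584, v = y - alpha*grad = 1.3694
  prox(v) = soft_thresh(1.3694, 0.0547) = 1.3148
Iteration 2: beta = 0.3333, y = 1.3148 + 0.3333*(1.3148 - 3.8256) = 0.4778
  grad(y) = 14.6893, v = y - alpha*grad = -0.1083
  prox(v) = soft_thresh(-0.1083, 0.0547) = -0.0536
Iteration 3: beta = 0.5, y = -0.0536 + 0.5*(-0.0536 - 1.3148) = -0.7378
  grad(y) = -2.3296, v = y - alpha*grad = -0.6449
  prox(v) = soft_thresh(-0.6449, 0.0547) = -0.5902
Iteration 4: beta = 0.6, y = -0.5902 + 0.6*(-0.5902 + 0.0536) = -0.9122
  grad(y) = -4.7703, v = y - alpha*grad = -0.7218
  prox(v) = soft_thresh(-0.7218, 0.0547) = -0.6672
f(x_4) = 7*(-0.6672)^2 + 8*(-0.6672) + 1.37*|-0.6672| = -1.3075


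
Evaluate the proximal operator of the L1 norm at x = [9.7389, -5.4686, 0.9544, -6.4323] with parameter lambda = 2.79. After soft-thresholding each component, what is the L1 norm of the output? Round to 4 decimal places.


Soft-thresholding with lambda = 2.79:
prox(9.7389) = sign(9.7389)*max(|9.7389| - 2.79, 0) = 6.9489
prox(-5.4686) = sign(-5.4686)*max(|-5.4686| - 2.79, 0) = -2.6786
prox(0.9544) = sign(0.9544)*max(|0.9544| - 2.79, 0) = 0.0
prox(-6.4323) = sign(-6.4323)*max(|-6.4323| - 2.79, 0) = -3.6423
prox(x) = [6.9489, -2.6786, 0.0, -3.6423]
||prox(x)||_1 = 6.9489 + 2.6786 + 0.0 + 3.6423 = 13.2698


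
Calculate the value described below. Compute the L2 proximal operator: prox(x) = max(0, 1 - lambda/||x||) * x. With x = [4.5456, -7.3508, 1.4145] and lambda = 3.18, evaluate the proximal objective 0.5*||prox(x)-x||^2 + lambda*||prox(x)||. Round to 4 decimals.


Step 1: Compute ||x||.
||x|| = 8.7577
Step 2: Compute scaling factor.
scale = max(0, 1 - 3.18/8.7577) = 0.6369
Step 3: prox(x) = [2.8951, -4.6817, 0.9009]
||prox(x)|| = 5.5777
Step 4: Proximal objective.
0.5*||prox-x||^2 = 5.0562
lambda*||prox|| = 17.7371
Total = 22.7933


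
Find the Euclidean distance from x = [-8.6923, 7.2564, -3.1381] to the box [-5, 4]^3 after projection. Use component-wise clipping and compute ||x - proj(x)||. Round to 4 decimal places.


Project each component onto [-5, 4].
clip(-8.6923) = -5.0, clip(7.2564) = 4.0, clip(-3.1381) = -3.1381
Projection = [-5.0, 4.0, -3.1381]
Squared diffs: [13.6331, 10.6041, 0.0]
Distance = sqrt(24.2372) = 4.9231


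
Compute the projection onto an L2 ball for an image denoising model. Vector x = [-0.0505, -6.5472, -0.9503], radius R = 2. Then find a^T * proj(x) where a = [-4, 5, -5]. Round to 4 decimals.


Step 1: Compute ||x|| (intermediates to 6 decimals).
||x|| = sqrt((-0.0505)^2 + (-6.5472)^2 + (-0.9503)^2) = 6.615999
Step 2: Project.
Since ||x|| > R, scale = R/||x|| = 2/6.615999 = 0.302298, proj(x) = scale * x
proj(x) = [-0.015266, -1.979205, -0.287274]
Step 3: Dot product.
a^T * proj(x) = -4*(-0.015266) + 5*(-1.979205) - 5*(-0.287274) = -8.3986


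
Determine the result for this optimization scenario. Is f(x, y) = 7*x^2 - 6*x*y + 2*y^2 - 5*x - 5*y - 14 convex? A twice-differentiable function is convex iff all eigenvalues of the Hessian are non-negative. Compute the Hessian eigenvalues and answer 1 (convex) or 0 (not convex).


The Hessian of f(x,y) = 7*x^2 - 6*x*y + 2*y^2 - 5*x - 5*y - 14 is:
H = [[14, -6], [-6, 4]]
Trace = 14 + 4 = 18
Determinant = 14*4 - (-6)^2 = 20
Discriminant = (18)^2 - 4*20 = 244.0
Eigenvalues: lambda_1 = 1.1898, lambda_2 = 16.8102
The function is convex.

1


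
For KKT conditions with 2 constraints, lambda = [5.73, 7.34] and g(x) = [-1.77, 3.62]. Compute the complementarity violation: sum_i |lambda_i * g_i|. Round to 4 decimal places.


KKT complementary slackness check:
lambda_1 * g_1 = 5.73 * -1.77 = -10.1421
lambda_2 * g_2 = 7.34 * 3.62 = 26.5708
Total violation = 10.1421 + 26.5708 = 36.7129
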